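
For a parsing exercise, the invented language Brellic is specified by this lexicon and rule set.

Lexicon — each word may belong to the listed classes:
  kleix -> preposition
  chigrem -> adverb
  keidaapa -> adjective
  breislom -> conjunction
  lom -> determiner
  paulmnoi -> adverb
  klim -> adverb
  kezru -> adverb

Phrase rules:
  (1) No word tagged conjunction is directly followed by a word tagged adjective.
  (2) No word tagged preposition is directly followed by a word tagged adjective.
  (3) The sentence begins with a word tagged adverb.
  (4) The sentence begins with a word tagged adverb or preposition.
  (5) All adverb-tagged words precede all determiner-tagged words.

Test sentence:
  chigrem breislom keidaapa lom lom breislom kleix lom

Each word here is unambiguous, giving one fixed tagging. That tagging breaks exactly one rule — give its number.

Fixed tagging: adverb conjunction adjective determiner determiner conjunction preposition determiner.
Checking each rule: R1 fails, R2 ok, R3 ok, R4 ok, R5 ok.
Only rule 1 fails.

1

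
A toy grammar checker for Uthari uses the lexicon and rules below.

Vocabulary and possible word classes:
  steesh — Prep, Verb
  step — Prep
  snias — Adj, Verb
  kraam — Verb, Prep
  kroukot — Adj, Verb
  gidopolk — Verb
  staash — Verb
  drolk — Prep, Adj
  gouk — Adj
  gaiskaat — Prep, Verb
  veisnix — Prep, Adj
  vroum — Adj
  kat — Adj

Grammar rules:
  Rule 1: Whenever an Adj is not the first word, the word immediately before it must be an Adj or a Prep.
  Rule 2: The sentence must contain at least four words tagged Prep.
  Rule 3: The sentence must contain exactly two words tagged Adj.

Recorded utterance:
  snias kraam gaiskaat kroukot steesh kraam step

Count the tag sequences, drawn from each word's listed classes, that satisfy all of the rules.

Candidates per position — 1:snias {Adj,Verb}; 2:kraam {Verb,Prep}; 3:gaiskaat {Prep,Verb}; 4:kroukot {Adj,Verb}; 5:steesh {Prep,Verb}; 6:kraam {Verb,Prep}; 7:step {Prep}.
There are 64 candidate sequences in total.
The sequences that satisfy every rule: Adj Verb Prep Adj Prep Prep Prep; Adj Prep Prep Adj Prep Verb Prep; Adj Prep Prep Adj Prep Prep Prep; Adj Prep Prep Adj Verb Prep Prep.
Count = 4.

4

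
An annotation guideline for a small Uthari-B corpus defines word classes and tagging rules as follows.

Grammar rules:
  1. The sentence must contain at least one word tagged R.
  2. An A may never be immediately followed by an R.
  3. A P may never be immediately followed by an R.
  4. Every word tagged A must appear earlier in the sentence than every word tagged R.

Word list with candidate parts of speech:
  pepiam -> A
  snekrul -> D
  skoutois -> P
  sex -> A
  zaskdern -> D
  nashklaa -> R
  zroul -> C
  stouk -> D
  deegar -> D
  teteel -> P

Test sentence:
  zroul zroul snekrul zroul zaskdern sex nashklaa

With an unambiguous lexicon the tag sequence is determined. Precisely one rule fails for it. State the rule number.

2

Fixed tagging: C C D C D A R.
Applying the rules: R1 pass, R2 fail, R3 pass, R4 pass.
Only rule 2 fails.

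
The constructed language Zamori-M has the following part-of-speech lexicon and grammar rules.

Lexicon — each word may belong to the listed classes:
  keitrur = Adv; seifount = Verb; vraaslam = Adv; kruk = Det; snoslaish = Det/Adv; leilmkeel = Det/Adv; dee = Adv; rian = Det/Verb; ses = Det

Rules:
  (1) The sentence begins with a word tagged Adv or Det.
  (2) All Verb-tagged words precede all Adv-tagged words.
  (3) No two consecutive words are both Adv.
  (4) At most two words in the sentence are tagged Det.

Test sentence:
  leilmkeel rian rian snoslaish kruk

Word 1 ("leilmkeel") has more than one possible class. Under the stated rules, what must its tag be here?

Det

Candidates per position — 1:leilmkeel {Det,Adv}; 2:rian {Det,Verb}; 3:rian {Det,Verb}; 4:snoslaish {Det,Adv}; 5:kruk {Det}.
Position 1: the remaining choice is settled jointly with positions 2, 3, 4 — only Det at position 1 is part of a tagging that satisfies every rule.
The only consistent sequence is: Det Verb Verb Adv Det.
Rule-by-rule: rule 1 ok; rule 2 ok; rule 3 ok; rule 4 ok.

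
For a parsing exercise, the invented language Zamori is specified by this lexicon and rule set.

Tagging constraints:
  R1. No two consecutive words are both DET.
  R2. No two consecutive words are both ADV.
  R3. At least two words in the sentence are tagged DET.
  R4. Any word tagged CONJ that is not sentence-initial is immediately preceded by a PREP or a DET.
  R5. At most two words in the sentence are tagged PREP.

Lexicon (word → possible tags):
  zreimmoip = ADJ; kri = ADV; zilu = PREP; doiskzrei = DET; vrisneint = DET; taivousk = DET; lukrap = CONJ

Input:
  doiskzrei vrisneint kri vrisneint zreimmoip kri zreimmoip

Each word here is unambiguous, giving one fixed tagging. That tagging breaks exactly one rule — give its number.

Fixed tagging: DET DET ADV DET ADJ ADV ADJ.
Checking each rule: R1 fail, R2 pass, R3 pass, R4 pass, R5 pass.
Only rule 1 fails.

1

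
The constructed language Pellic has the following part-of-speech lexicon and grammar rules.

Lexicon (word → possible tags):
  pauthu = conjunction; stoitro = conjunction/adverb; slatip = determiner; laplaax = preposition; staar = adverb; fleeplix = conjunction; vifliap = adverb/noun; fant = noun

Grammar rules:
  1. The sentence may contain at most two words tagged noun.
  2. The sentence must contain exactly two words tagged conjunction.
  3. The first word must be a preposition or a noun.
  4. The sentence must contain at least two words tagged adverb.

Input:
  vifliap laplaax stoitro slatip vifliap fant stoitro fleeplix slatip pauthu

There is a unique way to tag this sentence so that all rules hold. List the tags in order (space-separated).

Candidates per position — 1:vifliap {adverb,noun}; 2:laplaax {preposition}; 3:stoitro {conjunction,adverb}; 4:slatip {determiner}; 5:vifliap {adverb,noun}; 6:fant {noun}; 7:stoitro {conjunction,adverb}; 8:fleeplix {conjunction}; 9:slatip {determiner}; 10:pauthu {conjunction}.
Position 1: tagging it adverb would leave rule 3 unsatisfiable, so it must be noun.
Position 3: tagging it conjunction would leave rule 2 unsatisfiable, so it must be adverb.
Position 5: tagging it noun would leave rule 1 unsatisfiable, so it must be adverb.
Position 7: tagging it conjunction would leave rule 2 unsatisfiable, so it must be adverb.
That leaves exactly one tagging: noun preposition adverb determiner adverb noun adverb conjunction determiner conjunction.
Check: rule 1 satisfied; rule 2 satisfied; rule 3 satisfied; rule 4 satisfied.

noun preposition adverb determiner adverb noun adverb conjunction determiner conjunction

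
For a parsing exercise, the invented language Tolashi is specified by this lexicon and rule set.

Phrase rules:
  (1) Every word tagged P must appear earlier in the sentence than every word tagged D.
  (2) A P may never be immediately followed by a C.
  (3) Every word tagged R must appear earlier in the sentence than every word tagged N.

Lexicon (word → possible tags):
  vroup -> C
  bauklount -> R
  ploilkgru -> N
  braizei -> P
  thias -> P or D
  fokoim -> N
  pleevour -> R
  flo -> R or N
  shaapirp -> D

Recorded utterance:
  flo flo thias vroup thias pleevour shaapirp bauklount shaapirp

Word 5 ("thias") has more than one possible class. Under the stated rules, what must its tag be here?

Candidates per position — 1:flo {R,N}; 2:flo {R,N}; 3:thias {P,D}; 4:vroup {C}; 5:thias {P,D}; 6:pleevour {R}; 7:shaapirp {D}; 8:bauklount {R}; 9:shaapirp {D}.
Position 1: tagging it N would leave rule 3 unsatisfiable, so it must be R.
Position 2: tagging it N would leave rule 3 unsatisfiable, so it must be R.
Position 3: tagging it P would leave rule 2 unsatisfiable, so it must be D.
Position 5: tagging it P would leave rule 1 unsatisfiable, so it must be D.
The unique satisfying tagging is: R R D C D R D R D.
Check: rule 1 satisfied; rule 2 satisfied; rule 3 satisfied.

D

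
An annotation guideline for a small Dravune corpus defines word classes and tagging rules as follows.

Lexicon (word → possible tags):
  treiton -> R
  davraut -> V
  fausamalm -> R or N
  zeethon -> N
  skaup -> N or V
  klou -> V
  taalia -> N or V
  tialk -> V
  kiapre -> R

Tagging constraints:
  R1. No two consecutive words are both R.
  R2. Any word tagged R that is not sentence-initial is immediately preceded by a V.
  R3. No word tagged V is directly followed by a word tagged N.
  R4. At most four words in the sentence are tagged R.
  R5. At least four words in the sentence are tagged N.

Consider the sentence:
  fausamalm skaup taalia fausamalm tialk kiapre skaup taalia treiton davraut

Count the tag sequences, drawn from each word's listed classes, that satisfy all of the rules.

Candidates per position — 1:fausamalm {R,N}; 2:skaup {N,V}; 3:taalia {N,V}; 4:fausamalm {R,N}; 5:tialk {V}; 6:kiapre {R}; 7:skaup {N,V}; 8:taalia {N,V}; 9:treiton {R}; 10:davraut {V}.
There are 64 candidate sequences in total.
The sequences that satisfy every rule: R N N N V R N V R V; N N N N V R N V R V; N N N N V R V V R V.
Count = 3.

3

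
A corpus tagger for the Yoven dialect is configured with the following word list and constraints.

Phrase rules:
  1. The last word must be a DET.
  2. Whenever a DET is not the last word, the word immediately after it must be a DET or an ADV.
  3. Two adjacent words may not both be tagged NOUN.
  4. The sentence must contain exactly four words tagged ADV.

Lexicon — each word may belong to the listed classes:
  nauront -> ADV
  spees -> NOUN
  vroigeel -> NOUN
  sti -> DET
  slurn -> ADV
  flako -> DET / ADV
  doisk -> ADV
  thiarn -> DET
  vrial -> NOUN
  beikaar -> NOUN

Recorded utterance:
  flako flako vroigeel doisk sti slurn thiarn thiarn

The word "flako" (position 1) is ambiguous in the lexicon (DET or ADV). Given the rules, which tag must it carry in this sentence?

ADV

Candidates per position — 1:flako {DET,ADV}; 2:flako {DET,ADV}; 3:vroigeel {NOUN}; 4:doisk {ADV}; 5:sti {DET}; 6:slurn {ADV}; 7:thiarn {DET}; 8:thiarn {DET}.
If word 1 were DET, no tagging could satisfy rule 4; so word 1 is ADV.
If word 2 were DET, no tagging could satisfy rule 2; so word 2 is ADV.
The only consistent sequence is: ADV ADV NOUN ADV DET ADV DET DET.
Rule-by-rule: rule 1 ✓; rule 2 ✓; rule 3 ✓; rule 4 ✓.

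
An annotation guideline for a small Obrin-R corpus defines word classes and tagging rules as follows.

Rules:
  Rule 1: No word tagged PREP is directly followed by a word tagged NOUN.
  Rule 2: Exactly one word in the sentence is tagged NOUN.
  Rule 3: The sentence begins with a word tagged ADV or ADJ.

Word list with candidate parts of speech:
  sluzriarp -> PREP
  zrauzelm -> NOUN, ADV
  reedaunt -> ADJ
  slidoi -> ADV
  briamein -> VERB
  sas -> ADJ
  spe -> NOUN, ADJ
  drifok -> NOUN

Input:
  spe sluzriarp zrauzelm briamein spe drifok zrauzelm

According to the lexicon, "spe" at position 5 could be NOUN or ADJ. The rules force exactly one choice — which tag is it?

Candidates per position — 1:spe {NOUN,ADJ}; 2:sluzriarp {PREP}; 3:zrauzelm {NOUN,ADV}; 4:briamein {VERB}; 5:spe {NOUN,ADJ}; 6:drifok {NOUN}; 7:zrauzelm {NOUN,ADV}.
Word 1 cannot be NOUN — rule 2 would then fail for every completion. It is ADJ.
Word 3 cannot be NOUN — rule 1 would then fail for every completion. It is ADV.
Word 5 cannot be NOUN — rule 2 would then fail for every completion. It is ADJ.
Word 7 cannot be NOUN — rule 2 would then fail for every completion. It is ADV.
So the tagging must be: ADJ PREP ADV VERB ADJ NOUN ADV.
Checking: rule 1 ok; rule 2 ok; rule 3 ok.

ADJ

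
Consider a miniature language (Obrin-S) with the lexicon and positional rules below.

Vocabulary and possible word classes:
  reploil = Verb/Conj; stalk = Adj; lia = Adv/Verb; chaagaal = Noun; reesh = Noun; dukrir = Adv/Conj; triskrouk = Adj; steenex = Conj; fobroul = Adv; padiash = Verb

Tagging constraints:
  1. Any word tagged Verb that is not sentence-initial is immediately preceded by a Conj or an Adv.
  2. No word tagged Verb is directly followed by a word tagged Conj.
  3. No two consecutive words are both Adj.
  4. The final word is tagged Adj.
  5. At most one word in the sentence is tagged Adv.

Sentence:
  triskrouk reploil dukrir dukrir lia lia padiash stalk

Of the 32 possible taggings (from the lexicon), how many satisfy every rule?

1

Candidates per position — 1:triskrouk {Adj}; 2:reploil {Verb,Conj}; 3:dukrir {Adv,Conj}; 4:dukrir {Adv,Conj}; 5:lia {Adv,Verb}; 6:lia {Adv,Verb}; 7:padiash {Verb}; 8:stalk {Adj}.
There are 32 candidate sequences in total.
The sequences that satisfy every rule: Adj Conj Conj Conj Verb Adv Verb Adj.
Count = 1.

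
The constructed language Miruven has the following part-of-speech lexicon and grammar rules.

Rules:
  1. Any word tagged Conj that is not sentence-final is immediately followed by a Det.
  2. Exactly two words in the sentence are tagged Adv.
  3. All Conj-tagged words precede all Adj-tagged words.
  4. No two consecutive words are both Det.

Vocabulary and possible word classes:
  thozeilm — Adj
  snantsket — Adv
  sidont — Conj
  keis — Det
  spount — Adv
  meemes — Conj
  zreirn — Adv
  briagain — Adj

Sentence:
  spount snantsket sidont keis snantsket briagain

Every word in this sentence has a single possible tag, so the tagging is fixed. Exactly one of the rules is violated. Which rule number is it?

Fixed tagging: Adv Adv Conj Det Adv Adj.
Rule check: R1 ok, R2 fails, R3 ok, R4 ok.
Only rule 2 fails.

2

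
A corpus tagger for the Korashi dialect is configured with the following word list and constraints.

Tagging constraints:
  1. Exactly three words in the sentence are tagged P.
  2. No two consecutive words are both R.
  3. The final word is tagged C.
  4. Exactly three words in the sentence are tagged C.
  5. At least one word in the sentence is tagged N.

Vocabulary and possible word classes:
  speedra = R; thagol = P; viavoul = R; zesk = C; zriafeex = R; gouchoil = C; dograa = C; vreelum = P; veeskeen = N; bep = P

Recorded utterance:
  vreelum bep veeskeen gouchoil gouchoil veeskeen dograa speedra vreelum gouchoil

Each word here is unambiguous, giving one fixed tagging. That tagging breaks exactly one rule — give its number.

4

Fixed tagging: P P N C C N C R P C.
Applying the rules: R1 ✓, R2 ✓, R3 ✓, R4 ✗, R5 ✓.
Only rule 4 fails.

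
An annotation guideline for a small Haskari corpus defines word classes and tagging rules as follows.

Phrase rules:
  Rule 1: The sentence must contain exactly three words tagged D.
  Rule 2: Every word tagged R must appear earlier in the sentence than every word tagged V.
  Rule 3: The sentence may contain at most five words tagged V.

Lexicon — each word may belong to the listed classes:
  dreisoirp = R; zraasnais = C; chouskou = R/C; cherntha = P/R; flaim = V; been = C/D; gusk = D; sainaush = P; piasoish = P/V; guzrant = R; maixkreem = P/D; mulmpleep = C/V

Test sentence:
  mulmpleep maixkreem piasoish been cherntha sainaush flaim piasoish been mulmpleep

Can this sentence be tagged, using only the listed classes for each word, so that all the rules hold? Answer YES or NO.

YES

Candidates per position — 1:mulmpleep {C,V}; 2:maixkreem {P,D}; 3:piasoish {P,V}; 4:been {C,D}; 5:cherntha {P,R}; 6:sainaush {P}; 7:flaim {V}; 8:piasoish {P,V}; 9:been {C,D}; 10:mulmpleep {C,V}.
One satisfying assignment: V D V D P P V P D C.
Rule-by-rule: rule 1 satisfied; rule 2 satisfied; rule 3 satisfied.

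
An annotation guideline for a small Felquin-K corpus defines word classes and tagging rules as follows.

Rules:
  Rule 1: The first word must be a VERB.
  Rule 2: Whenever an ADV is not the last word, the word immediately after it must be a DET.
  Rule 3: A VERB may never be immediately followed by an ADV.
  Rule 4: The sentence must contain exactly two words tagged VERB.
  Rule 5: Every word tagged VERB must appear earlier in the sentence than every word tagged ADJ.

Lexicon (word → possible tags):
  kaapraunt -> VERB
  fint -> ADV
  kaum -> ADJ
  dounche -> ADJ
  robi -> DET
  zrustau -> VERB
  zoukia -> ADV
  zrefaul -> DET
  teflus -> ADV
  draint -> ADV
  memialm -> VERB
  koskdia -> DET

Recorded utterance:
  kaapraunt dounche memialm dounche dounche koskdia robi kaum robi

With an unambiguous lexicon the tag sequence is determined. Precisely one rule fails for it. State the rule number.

Fixed tagging: VERB ADJ VERB ADJ ADJ DET DET ADJ DET.
Rule check: R1 ✓, R2 ✓, R3 ✓, R4 ✓, R5 ✗.
Only rule 5 fails.

5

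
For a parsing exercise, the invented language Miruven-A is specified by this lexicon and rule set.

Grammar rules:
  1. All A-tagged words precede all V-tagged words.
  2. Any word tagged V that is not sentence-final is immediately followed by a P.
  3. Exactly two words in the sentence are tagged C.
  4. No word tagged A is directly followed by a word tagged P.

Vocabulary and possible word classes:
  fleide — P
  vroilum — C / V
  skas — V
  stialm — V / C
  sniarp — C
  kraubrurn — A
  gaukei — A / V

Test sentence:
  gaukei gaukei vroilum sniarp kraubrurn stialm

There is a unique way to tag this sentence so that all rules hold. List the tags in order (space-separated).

A A C C A V

Candidates per position — 1:gaukei {A,V}; 2:gaukei {A,V}; 3:vroilum {C,V}; 4:sniarp {C}; 5:kraubrurn {A}; 6:stialm {V,C}.
Word 1 cannot be V — rule 1 would then fail for every completion. It is A.
Word 2 cannot be V — rule 1 would then fail for every completion. It is A.
Word 3 cannot be V — rule 1 would then fail for every completion. It is C.
Word 6 cannot be C — rule 3 would then fail for every completion. It is V.
So the tagging must be: A A C C A V.
Verifying each rule — rule 1 satisfied; rule 2 satisfied; rule 3 satisfied; rule 4 satisfied.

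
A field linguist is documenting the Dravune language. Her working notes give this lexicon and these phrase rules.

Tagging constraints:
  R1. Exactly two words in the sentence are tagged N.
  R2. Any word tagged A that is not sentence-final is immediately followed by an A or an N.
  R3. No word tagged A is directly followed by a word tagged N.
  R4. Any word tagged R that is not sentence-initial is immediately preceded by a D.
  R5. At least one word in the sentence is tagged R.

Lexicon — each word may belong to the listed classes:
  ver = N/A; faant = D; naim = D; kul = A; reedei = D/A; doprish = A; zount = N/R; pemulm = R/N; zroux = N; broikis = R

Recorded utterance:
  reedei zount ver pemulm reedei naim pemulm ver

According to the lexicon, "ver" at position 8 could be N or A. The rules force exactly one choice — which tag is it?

Candidates per position — 1:reedei {D,A}; 2:zount {N,R}; 3:ver {N,A}; 4:pemulm {R,N}; 5:reedei {D,A}; 6:naim {D}; 7:pemulm {R,N}; 8:ver {N,A}.
Word 4 cannot be R — rule 4 would then fail for every completion. It is N.
Word 5 cannot be A — rule 2 would then fail for every completion. It is D.
Word 3 cannot be A — rule 3 would then fail for every completion. It is N.
Word 7 cannot be N — rule 1 would then fail for every completion. It is R.
Word 8 cannot be N — rule 1 would then fail for every completion. It is A.
Word 2 cannot be N — rule 1 would then fail for every completion. It is R.
Word 1 cannot be A — rule 2 would then fail for every completion. It is D.
That leaves exactly one tagging: D R N N D D R A.
Check: rule 1 ✓; rule 2 ✓; rule 3 ✓; rule 4 ✓; rule 5 ✓.

A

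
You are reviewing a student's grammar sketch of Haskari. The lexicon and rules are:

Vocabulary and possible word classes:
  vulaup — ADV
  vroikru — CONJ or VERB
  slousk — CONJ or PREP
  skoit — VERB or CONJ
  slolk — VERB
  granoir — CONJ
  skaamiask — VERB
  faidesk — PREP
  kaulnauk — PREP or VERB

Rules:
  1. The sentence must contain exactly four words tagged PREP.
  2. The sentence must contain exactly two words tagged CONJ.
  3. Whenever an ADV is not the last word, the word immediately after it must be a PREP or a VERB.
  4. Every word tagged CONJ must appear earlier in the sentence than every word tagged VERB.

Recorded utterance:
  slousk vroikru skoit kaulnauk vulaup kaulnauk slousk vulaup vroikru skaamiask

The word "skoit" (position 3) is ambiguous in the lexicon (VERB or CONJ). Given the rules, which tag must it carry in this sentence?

CONJ

Candidates per position — 1:slousk {CONJ,PREP}; 2:vroikru {CONJ,VERB}; 3:skoit {VERB,CONJ}; 4:kaulnauk {PREP,VERB}; 5:vulaup {ADV}; 6:kaulnauk {PREP,VERB}; 7:slousk {CONJ,PREP}; 8:vulaup {ADV}; 9:vroikru {CONJ,VERB}; 10:skaamiask {VERB}.
At position 1, choosing CONJ makes rule 1 impossible to satisfy; hence PREP.
At position 4, choosing VERB makes rule 1 impossible to satisfy; hence PREP.
At position 6, choosing VERB makes rule 1 impossible to satisfy; hence PREP.
At position 7, choosing CONJ makes rule 1 impossible to satisfy; hence PREP.
At position 9, choosing CONJ makes rule 3 impossible to satisfy; hence VERB.
At position 2, choosing VERB makes rule 2 impossible to satisfy; hence CONJ.
At position 3, choosing VERB makes rule 2 impossible to satisfy; hence CONJ.
So the tagging must be: PREP CONJ CONJ PREP ADV PREP PREP ADV VERB VERB.
Rule-by-rule: rule 1 holds; rule 2 holds; rule 3 holds; rule 4 holds.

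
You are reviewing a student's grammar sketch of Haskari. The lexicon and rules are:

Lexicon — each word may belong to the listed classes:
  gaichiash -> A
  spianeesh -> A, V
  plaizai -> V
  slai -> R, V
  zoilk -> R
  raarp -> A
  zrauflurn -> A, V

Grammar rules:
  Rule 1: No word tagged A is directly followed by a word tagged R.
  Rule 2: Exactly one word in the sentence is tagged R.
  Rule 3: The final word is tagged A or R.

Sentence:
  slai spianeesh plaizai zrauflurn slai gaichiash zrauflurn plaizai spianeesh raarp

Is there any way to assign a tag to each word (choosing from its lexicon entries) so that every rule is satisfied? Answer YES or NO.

YES

Candidates per position — 1:slai {R,V}; 2:spianeesh {A,V}; 3:plaizai {V}; 4:zrauflurn {A,V}; 5:slai {R,V}; 6:gaichiash {A}; 7:zrauflurn {A,V}; 8:plaizai {V}; 9:spianeesh {A,V}; 10:raarp {A}.
One satisfying assignment: R A V V V A V V V A.
Checking: rule 1 holds; rule 2 holds; rule 3 holds.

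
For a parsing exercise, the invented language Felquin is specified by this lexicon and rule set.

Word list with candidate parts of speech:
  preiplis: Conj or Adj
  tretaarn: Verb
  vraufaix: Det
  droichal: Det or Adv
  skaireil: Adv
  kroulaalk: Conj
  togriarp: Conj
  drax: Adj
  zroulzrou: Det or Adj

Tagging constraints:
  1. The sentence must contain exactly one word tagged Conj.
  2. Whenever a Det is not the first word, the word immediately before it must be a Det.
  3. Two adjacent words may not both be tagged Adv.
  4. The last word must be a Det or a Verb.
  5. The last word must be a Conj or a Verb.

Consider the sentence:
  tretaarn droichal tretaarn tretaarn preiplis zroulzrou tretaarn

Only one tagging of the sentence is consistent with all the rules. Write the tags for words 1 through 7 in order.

Candidates per position — 1:tretaarn {Verb}; 2:droichal {Det,Adv}; 3:tretaarn {Verb}; 4:tretaarn {Verb}; 5:preiplis {Conj,Adj}; 6:zroulzrou {Det,Adj}; 7:tretaarn {Verb}.
Position 2: tagging it Det would leave rule 2 unsatisfiable, so it must be Adv.
Position 5: tagging it Adj would leave rule 1 unsatisfiable, so it must be Conj.
Position 6: tagging it Det would leave rule 2 unsatisfiable, so it must be Adj.
The unique satisfying tagging is: Verb Adv Verb Verb Conj Adj Verb.
Verifying each rule — rule 1 holds; rule 2 holds; rule 3 holds; rule 4 holds; rule 5 holds.

Verb Adv Verb Verb Conj Adj Verb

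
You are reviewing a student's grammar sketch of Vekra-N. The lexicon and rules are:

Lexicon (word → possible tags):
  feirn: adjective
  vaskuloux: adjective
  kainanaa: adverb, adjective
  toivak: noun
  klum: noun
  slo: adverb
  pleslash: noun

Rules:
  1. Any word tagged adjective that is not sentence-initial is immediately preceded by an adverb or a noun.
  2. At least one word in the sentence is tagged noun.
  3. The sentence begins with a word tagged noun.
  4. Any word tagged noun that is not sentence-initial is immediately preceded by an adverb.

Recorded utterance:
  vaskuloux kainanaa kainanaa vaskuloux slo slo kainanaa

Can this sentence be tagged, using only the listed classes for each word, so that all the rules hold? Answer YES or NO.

Candidates per position — 1:vaskuloux {adjective}; 2:kainanaa {adverb,adjective}; 3:kainanaa {adverb,adjective}; 4:vaskuloux {adjective}; 5:slo {adverb}; 6:slo {adverb}; 7:kainanaa {adverb,adjective}.
Rule 2 cannot be satisfied by any choice of tags from the lexicon.
So there is no consistent tagging.

NO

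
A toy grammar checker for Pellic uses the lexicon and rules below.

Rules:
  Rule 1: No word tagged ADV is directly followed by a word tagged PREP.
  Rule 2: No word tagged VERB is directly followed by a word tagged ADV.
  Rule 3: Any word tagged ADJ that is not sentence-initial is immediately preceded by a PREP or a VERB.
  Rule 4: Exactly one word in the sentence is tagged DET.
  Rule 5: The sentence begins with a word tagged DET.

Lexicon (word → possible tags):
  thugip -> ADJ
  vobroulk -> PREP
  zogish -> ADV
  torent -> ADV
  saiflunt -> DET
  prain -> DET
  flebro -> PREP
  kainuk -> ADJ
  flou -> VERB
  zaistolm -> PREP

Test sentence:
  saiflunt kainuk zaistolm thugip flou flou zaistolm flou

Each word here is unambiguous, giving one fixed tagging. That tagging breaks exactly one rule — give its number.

3

Fixed tagging: DET ADJ PREP ADJ VERB VERB PREP VERB.
Applying the rules: R1 pass, R2 pass, R3 fail, R4 pass, R5 pass.
Only rule 3 fails.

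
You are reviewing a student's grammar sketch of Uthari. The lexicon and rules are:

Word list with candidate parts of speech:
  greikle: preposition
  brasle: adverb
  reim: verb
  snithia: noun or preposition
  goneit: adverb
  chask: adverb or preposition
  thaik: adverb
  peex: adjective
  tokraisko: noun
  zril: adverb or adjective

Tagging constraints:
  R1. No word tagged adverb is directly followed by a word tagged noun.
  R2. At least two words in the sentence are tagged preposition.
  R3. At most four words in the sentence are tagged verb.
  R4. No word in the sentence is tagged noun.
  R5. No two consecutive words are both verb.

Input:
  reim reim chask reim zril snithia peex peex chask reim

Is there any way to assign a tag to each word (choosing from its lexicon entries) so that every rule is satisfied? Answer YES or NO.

NO

Candidates per position — 1:reim {verb}; 2:reim {verb}; 3:chask {adverb,preposition}; 4:reim {verb}; 5:zril {adverb,adjective}; 6:snithia {noun,preposition}; 7:peex {adjective}; 8:peex {adjective}; 9:chask {adverb,preposition}; 10:reim {verb}.
Rule 5 cannot be satisfied by any choice of tags from the lexicon.
So there is no consistent tagging.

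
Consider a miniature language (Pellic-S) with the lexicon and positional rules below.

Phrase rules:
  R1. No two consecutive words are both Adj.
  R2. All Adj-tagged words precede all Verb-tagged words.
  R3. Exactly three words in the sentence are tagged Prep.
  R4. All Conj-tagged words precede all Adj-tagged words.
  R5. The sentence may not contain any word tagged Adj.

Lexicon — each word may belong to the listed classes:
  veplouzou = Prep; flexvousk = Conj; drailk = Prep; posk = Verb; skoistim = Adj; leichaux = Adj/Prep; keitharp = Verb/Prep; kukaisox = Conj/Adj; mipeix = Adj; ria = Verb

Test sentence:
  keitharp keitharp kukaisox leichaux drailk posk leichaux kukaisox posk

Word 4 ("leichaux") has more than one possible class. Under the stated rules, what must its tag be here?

Prep

Candidates per position — 1:keitharp {Verb,Prep}; 2:keitharp {Verb,Prep}; 3:kukaisox {Conj,Adj}; 4:leichaux {Adj,Prep}; 5:drailk {Prep}; 6:posk {Verb}; 7:leichaux {Adj,Prep}; 8:kukaisox {Conj,Adj}; 9:posk {Verb}.
If word 3 were Adj, no tagging could satisfy rule 5; so word 3 is Conj.
If word 4 were Adj, no tagging could satisfy rule 5; so word 4 is Prep.
If word 7 were Adj, no tagging could satisfy rule 2; so word 7 is Prep.
If word 8 were Adj, no tagging could satisfy rule 2; so word 8 is Conj.
If word 1 were Prep, no tagging could satisfy rule 3; so word 1 is Verb.
If word 2 were Prep, no tagging could satisfy rule 3; so word 2 is Verb.
So the tagging must be: Verb Verb Conj Prep Prep Verb Prep Conj Verb.
Checking: rule 1 satisfied; rule 2 satisfied; rule 3 satisfied; rule 4 satisfied; rule 5 satisfied.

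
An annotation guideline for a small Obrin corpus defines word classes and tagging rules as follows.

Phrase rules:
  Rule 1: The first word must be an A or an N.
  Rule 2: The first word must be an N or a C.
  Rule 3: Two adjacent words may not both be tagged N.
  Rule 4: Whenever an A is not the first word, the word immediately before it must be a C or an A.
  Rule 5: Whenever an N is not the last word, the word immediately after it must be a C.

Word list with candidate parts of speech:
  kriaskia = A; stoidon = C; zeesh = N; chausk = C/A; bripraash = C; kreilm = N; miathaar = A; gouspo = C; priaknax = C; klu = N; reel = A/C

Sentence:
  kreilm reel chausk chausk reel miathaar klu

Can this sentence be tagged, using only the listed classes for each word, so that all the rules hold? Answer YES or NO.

Candidates per position — 1:kreilm {N}; 2:reel {A,C}; 3:chausk {C,A}; 4:chausk {C,A}; 5:reel {A,C}; 6:miathaar {A}; 7:klu {N}.
One satisfying assignment: N C A C C A N.
Verifying each rule — rule 1 satisfied; rule 2 satisfied; rule 3 satisfied; rule 4 satisfied; rule 5 satisfied.

YES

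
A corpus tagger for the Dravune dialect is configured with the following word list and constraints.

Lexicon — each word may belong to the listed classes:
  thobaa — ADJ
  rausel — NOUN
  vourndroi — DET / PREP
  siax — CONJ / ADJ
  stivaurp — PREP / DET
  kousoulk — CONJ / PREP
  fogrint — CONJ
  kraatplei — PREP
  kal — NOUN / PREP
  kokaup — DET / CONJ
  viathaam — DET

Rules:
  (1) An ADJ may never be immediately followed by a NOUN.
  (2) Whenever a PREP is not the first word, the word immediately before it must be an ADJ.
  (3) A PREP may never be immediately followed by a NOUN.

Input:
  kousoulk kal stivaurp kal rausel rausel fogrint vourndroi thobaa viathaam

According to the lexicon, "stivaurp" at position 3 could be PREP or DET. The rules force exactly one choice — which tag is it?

DET

Candidates per position — 1:kousoulk {CONJ,PREP}; 2:kal {NOUN,PREP}; 3:stivaurp {PREP,DET}; 4:kal {NOUN,PREP}; 5:rausel {NOUN}; 6:rausel {NOUN}; 7:fogrint {CONJ}; 8:vourndroi {DET,PREP}; 9:thobaa {ADJ}; 10:viathaam {DET}.
Position 2: PREP is ruled out by rule 2; that leaves NOUN.
Position 3: PREP is ruled out by rule 2; that leaves DET.
Position 4: PREP is ruled out by rule 2; that leaves NOUN.
Position 8: PREP is ruled out by rule 2; that leaves DET.
Position 1: PREP is ruled out by rule 3; that leaves CONJ.
That leaves exactly one tagging: CONJ NOUN DET NOUN NOUN NOUN CONJ DET ADJ DET.
Check: rule 1 satisfied; rule 2 satisfied; rule 3 satisfied.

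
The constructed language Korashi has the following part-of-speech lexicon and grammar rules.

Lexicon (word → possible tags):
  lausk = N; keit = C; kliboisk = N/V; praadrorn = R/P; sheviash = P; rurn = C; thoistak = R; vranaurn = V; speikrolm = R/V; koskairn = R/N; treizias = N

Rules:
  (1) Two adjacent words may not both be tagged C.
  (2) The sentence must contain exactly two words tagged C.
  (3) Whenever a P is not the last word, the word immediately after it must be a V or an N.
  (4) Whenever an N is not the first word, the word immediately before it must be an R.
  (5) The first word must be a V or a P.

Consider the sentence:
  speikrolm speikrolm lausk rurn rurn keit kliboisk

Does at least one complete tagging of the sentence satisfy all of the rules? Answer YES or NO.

NO

Candidates per position — 1:speikrolm {R,V}; 2:speikrolm {R,V}; 3:lausk {N}; 4:rurn {C}; 5:rurn {C}; 6:keit {C}; 7:kliboisk {N,V}.
Rule 1 cannot be satisfied by any choice of tags from the lexicon.
So there is no consistent tagging.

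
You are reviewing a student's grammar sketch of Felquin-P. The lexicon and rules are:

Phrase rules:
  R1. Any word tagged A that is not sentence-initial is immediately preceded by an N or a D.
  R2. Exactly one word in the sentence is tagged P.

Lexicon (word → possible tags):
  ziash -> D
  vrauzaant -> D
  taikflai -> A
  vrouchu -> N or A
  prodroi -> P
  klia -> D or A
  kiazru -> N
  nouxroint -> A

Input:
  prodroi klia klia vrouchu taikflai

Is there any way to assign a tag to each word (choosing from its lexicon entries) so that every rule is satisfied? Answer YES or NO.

YES

Candidates per position — 1:prodroi {P}; 2:klia {D,A}; 3:klia {D,A}; 4:vrouchu {N,A}; 5:taikflai {A}.
One satisfying assignment: P D D N A.
Verifying each rule — rule 1 satisfied; rule 2 satisfied.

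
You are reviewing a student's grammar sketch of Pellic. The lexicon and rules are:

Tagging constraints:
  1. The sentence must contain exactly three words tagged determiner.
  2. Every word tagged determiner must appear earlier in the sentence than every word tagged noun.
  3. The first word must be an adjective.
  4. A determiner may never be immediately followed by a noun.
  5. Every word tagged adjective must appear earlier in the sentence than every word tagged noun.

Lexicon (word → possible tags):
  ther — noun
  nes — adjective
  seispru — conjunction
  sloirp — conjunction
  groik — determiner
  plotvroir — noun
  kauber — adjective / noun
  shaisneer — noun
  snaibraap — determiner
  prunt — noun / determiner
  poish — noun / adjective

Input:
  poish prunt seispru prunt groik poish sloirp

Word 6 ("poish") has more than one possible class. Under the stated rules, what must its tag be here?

Candidates per position — 1:poish {noun,adjective}; 2:prunt {noun,determiner}; 3:seispru {conjunction}; 4:prunt {noun,determiner}; 5:groik {determiner}; 6:poish {noun,adjective}; 7:sloirp {conjunction}.
If word 1 were noun, no tagging could satisfy rule 2; so word 1 is adjective.
If word 2 were noun, no tagging could satisfy rule 1; so word 2 is determiner.
If word 4 were noun, no tagging could satisfy rule 1; so word 4 is determiner.
If word 6 were noun, no tagging could satisfy rule 4; so word 6 is adjective.
The only consistent sequence is: adjective determiner conjunction determiner determiner adjective conjunction.
Checking: rule 1 holds; rule 2 holds; rule 3 holds; rule 4 holds; rule 5 holds.

adjective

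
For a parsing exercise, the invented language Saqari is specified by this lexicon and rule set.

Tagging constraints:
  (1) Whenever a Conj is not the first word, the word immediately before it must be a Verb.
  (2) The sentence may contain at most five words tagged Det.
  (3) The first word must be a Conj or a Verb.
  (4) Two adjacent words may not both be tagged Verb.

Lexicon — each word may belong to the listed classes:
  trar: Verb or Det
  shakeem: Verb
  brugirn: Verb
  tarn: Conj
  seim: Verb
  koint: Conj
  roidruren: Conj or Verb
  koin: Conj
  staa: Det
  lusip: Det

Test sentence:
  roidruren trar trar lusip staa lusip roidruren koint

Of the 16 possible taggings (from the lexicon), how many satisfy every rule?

Candidates per position — 1:roidruren {Conj,Verb}; 2:trar {Verb,Det}; 3:trar {Verb,Det}; 4:lusip {Det}; 5:staa {Det}; 6:lusip {Det}; 7:roidruren {Conj,Verb}; 8:koint {Conj}.
There are 16 candidate sequences in total.
The sequences that satisfy every rule: Conj Verb Det Det Det Det Verb Conj; Conj Det Verb Det Det Det Verb Conj; Conj Det Det Det Det Det Verb Conj; Verb Det Verb Det Det Det Verb Conj; Verb Det Det Det Det Det Verb Conj.
Count = 5.

5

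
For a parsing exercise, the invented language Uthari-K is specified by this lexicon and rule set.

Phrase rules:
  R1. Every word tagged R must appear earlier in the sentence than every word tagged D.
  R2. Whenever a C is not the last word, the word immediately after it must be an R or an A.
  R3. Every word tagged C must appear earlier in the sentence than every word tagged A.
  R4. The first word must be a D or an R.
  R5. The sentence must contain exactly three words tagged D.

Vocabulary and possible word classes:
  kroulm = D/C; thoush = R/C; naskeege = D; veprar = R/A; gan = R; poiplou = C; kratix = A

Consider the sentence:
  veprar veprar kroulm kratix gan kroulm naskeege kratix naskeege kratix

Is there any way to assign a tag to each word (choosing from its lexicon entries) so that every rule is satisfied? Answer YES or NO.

YES

Candidates per position — 1:veprar {R,A}; 2:veprar {R,A}; 3:kroulm {D,C}; 4:kratix {A}; 5:gan {R}; 6:kroulm {D,C}; 7:naskeege {D}; 8:kratix {A}; 9:naskeege {D}; 10:kratix {A}.
One satisfying assignment: R R C A R D D A D A.
Check: rule 1 satisfied; rule 2 satisfied; rule 3 satisfied; rule 4 satisfied; rule 5 satisfied.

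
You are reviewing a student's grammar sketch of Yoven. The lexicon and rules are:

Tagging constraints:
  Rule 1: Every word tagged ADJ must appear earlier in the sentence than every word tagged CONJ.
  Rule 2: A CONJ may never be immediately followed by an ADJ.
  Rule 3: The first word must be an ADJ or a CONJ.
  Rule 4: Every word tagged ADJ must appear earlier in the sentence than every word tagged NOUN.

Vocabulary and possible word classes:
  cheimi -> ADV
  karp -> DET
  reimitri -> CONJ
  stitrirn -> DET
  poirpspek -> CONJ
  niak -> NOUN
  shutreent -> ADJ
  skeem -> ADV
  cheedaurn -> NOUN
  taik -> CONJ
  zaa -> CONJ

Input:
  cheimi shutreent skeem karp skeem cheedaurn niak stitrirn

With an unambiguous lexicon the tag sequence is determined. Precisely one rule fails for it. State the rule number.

Fixed tagging: ADV ADJ ADV DET ADV NOUN NOUN DET.
Checking each rule: R1 holds, R2 holds, R3 violated, R4 holds.
Only rule 3 fails.

3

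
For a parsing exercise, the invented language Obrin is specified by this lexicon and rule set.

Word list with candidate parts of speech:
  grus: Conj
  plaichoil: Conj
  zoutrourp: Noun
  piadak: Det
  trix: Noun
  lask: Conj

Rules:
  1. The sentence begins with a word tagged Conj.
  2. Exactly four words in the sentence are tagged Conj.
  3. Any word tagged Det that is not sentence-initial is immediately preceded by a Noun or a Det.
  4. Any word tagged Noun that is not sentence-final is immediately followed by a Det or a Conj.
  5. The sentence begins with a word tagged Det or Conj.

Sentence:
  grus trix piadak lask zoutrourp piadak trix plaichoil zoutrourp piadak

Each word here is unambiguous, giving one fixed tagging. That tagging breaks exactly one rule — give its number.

2

Fixed tagging: Conj Noun Det Conj Noun Det Noun Conj Noun Det.
Checking each rule: R1 ✓, R2 ✗, R3 ✓, R4 ✓, R5 ✓.
Only rule 2 fails.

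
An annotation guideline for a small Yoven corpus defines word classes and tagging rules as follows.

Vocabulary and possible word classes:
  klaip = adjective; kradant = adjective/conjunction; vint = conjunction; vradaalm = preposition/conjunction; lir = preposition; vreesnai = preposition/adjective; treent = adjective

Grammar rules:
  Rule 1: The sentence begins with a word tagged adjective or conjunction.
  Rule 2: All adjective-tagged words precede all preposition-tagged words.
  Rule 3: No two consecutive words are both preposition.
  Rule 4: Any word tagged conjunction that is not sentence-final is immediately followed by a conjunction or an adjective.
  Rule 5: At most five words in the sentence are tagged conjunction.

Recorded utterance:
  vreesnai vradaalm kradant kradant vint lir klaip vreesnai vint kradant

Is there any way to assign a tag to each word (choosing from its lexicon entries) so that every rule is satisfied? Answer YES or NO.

Candidates per position — 1:vreesnai {preposition,adjective}; 2:vradaalm {preposition,conjunction}; 3:kradant {adjective,conjunction}; 4:kradant {adjective,conjunction}; 5:vint {conjunction}; 6:lir {preposition}; 7:klaip {adjective}; 8:vreesnai {preposition,adjective}; 9:vint {conjunction}; 10:kradant {adjective,conjunction}.
Rule 2 cannot be satisfied by any choice of tags from the lexicon.
So there is no consistent tagging.

NO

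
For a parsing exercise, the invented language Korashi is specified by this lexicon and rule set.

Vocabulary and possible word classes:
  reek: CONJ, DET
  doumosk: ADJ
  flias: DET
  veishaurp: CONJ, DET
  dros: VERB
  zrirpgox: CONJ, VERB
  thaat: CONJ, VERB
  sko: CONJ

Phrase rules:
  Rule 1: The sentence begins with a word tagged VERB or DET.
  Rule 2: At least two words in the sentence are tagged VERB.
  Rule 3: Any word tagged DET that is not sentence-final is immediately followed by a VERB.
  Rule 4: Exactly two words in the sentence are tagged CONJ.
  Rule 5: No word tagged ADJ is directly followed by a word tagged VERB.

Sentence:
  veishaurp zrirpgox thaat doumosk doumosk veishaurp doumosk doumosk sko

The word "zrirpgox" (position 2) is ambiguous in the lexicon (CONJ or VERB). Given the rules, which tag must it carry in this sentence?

VERB

Candidates per position — 1:veishaurp {CONJ,DET}; 2:zrirpgox {CONJ,VERB}; 3:thaat {CONJ,VERB}; 4:doumosk {ADJ}; 5:doumosk {ADJ}; 6:veishaurp {CONJ,DET}; 7:doumosk {ADJ}; 8:doumosk {ADJ}; 9:sko {CONJ}.
Position 1: tagging it CONJ would leave rule 1 unsatisfiable, so it must be DET.
Position 2: tagging it CONJ would leave rule 2 unsatisfiable, so it must be VERB.
Position 3: tagging it CONJ would leave rule 2 unsatisfiable, so it must be VERB.
Position 6: tagging it DET would leave rule 3 unsatisfiable, so it must be CONJ.
The only consistent sequence is: DET VERB VERB ADJ ADJ CONJ ADJ ADJ CONJ.
Check: rule 1 ✓; rule 2 ✓; rule 3 ✓; rule 4 ✓; rule 5 ✓.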